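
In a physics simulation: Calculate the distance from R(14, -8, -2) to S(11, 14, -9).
d = √[(-3)² + (22)² + (-7)²] = √542 = 23.28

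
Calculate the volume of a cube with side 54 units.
Volume = s³
Volume = 54³
Volume = 157464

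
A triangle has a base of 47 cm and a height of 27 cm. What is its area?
Area = (1/2) * base * height
Area = (1/2) * 47 * 27
Area = 634.50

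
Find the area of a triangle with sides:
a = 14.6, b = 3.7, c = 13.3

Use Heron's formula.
s = (a+b+c)/2 = (14.6+3.7+13.3)/2 = 15.8
A = √(s(s-a)(s-b)(s-c)) = √(15.8·1.2·12.1·2.5)
A = √573.54 = 23.95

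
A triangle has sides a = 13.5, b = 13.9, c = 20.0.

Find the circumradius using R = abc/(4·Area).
s = (a+b+c)/2 = 23.7
Area = √(s(s-a)(s-b)(s-c)) = √(23.7·10.2·9.8·3.7) = 93.6242
R = abc/(4·Area) = (13.5·13.9·20.0)/(4·93.6242) = 3753/374.4968 = 10.02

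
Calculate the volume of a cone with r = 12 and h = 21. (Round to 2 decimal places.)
Volume = (1/3) * pi * r² * h
Volume = (1/3) * pi * 12² * 21
Volume = (1/3) * pi * 144 * 21
Volume = (1/3) * pi * 3024
Volume = 3166.73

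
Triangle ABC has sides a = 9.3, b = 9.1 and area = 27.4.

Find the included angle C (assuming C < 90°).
Area = ½ab·sin(C)  →  sin(C) = 2·Area/(ab)
sin(C) = 2·27.4/(9.3·9.1) = 0.647525
C = arcsin(0.647525) = 40.36°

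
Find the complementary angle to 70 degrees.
Complementary angles sum to 90 degrees.
Other angle = 90 - 70
Other angle = 20 degrees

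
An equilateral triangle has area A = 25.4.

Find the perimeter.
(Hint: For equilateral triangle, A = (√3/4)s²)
A = (√3/4)s²  →  s² = 4A/√3 = 4·25.4/√3 = 58.6588
s = 7.6589
Perimeter = 3s = 22.98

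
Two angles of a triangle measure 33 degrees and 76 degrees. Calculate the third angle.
Sum of angles in a triangle = 180 degrees
Third angle = 180 - 33 - 76
Third angle = 71 degrees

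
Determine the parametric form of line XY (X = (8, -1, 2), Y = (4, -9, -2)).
Direction vector d = Y - X = (-4, -8, -4)
x = 8 - 4t, y = -1 - 8t, z = 2 - 4t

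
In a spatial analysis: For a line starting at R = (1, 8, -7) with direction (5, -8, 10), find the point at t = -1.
P(-1) = (1 + 5(-1), 8 + (-8)(-1), -7 + 10(-1)) = (-4, 16, -17)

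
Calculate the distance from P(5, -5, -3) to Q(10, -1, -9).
d = √[(5)² + (4)² + (-6)²] = √77 = 8.775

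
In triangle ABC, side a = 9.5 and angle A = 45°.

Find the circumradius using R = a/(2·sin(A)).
R = a/(2·sin(A)) = 9.5/(2·sin(45°))
R = 9.5/(2·0.707107) = 9.5/1.414214 = 6.718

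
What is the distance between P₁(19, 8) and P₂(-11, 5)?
Using the distance formula: d = sqrt((x₂-x₁)² + (y₂-y₁)²)
dx = (-11) - 19 = -30
dy = 5 - 8 = -3
d = sqrt((-30)² + (-3)²) = sqrt(900 + 9) = sqrt(909) = 30.15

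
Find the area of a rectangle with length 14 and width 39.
Area = length * width
Area = 14 * 39
Area = 546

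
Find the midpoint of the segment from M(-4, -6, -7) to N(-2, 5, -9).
Midpoint = ((-4-2)/2, (-6+5)/2, (-7-9)/2) = (-3, -0.5, -8)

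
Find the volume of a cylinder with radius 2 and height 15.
Volume = pi * r² * h
Volume = pi * 2² * 15
Volume = pi * 4 * 15
Volume = pi * 60
Volume = 188.50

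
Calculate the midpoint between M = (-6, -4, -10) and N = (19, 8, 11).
Midpoint = ((-6+19)/2, (-4+8)/2, (-10+11)/2) = (6.5, 2, 0.5)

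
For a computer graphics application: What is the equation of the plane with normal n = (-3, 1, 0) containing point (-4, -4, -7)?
d = n·P = (-3)(-4) + (1)(-4) + (0)(-7) = 8
Plane: -3x + y = 8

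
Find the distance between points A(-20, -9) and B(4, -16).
Using the distance formula: d = sqrt((x₂-x₁)² + (y₂-y₁)²)
dx = 4 - (-20) = 24
dy = (-16) - (-9) = -7
d = sqrt(24² + (-7)²) = sqrt(576 + 49) = sqrt(625) = 25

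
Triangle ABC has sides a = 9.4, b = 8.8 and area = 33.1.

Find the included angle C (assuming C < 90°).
Area = ½ab·sin(C)  →  sin(C) = 2·Area/(ab)
sin(C) = 2·33.1/(9.4·8.8) = 0.800290
C = arcsin(0.800290) = 53.16°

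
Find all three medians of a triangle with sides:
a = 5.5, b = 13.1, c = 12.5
Using m_x = ½√(2y² + 2z² - x²):
m_a = ½√(2·13.1² + 2·12.5² - 5.5²) = ½√625.47 = 12.5
m_b = ½√(2·5.5² + 2·12.5² - 13.1²) = ½√201.39 = 7.096
m_c = ½√(2·5.5² + 2·13.1² - 12.5²) = ½√247.47 = 7.866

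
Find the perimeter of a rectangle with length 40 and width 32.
Perimeter = 2 * (length + width)
Perimeter = 2 * (40 + 32)
Perimeter = 2 * 72
Perimeter = 144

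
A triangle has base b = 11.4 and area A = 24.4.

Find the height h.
A = ½bh  →  h = 2A/b
h = 2·24.4/11.4 = 4.281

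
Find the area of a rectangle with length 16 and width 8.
Area = length * width
Area = 16 * 8
Area = 128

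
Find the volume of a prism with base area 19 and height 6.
Volume = base area * height
Volume = 19 * 6
Volume = 114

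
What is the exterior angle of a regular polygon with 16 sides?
Exterior angle of a regular n-gon = 360/n
Exterior angle = 360/16
Exterior angle = 22.50 degrees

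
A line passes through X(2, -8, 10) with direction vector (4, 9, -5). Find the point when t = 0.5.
P(0.5) = (2 + 4(0.5), -8 + 9(0.5), 10 + (-5)(0.5)) = (4, -3.5, 7.5)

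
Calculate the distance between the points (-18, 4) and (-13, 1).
Using the distance formula: d = sqrt((x₂-x₁)² + (y₂-y₁)²)
dx = (-13) - (-18) = 5
dy = 1 - 4 = -3
d = sqrt(5² + (-3)²) = sqrt(25 + 9) = sqrt(34) = 5.83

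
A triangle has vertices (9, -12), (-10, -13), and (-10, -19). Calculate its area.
Using the coordinate formula: Area = (1/2)|x₁(y₂-y₃) + x₂(y₃-y₁) + x₃(y₁-y₂)|
Area = (1/2)|9((-13)-(-19)) + (-10)((-19)-(-12)) + (-10)((-12)-(-13))|
Area = (1/2)|9*6 + (-10)*(-7) + (-10)*1|
Area = (1/2)|54 + 70 + (-10)|
Area = (1/2)*114 = 57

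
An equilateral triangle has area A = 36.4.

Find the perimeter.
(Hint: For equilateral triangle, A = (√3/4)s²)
A = (√3/4)s²  →  s² = 4A/√3 = 4·36.4/√3 = 84.0622
s = 9.16854
Perimeter = 3s = 27.51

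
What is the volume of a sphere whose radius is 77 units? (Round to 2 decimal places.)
Volume = (4/3) * pi * r³
Volume = (4/3) * pi * 77³
Volume = (4/3) * pi * 456533
Volume = 1912320.96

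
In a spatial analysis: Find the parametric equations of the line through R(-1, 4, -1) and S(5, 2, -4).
Direction vector d = S - R = (6, -2, -3)
x = -1 + 6t, y = 4 - 2t, z = -1 - 3t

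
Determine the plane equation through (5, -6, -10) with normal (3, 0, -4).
d = n·P = (3)(5) + (0)(-6) + (-4)(-10) = 55
Plane: 3x - 4z = 55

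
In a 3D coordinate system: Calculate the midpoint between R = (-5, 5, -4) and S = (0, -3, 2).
Midpoint = ((-5+0)/2, (5-3)/2, (-4+2)/2) = (-2.5, 1, -1)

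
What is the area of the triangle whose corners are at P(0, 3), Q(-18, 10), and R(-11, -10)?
Using the coordinate formula: Area = (1/2)|x₁(y₂-y₃) + x₂(y₃-y₁) + x₃(y₁-y₂)|
Area = (1/2)|0(10-(-10)) + (-18)((-10)-3) + (-11)(3-10)|
Area = (1/2)|0*20 + (-18)*(-13) + (-11)*(-7)|
Area = (1/2)|0 + 234 + 77|
Area = (1/2)*311 = 155.50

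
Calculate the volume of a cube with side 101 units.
Volume = s³
Volume = 101³
Volume = 1030301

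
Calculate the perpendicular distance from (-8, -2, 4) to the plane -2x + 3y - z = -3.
d = |(-2)(-8) + 3(-2) + (-1)(4) - (-3)| / √((-2)² + 3² + (-1)²) = 9/√14 = 2.405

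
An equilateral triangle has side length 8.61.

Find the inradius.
For an equilateral triangle, r = s/(2√3) where s is the side.
r = 8.61/(2√3) = 8.61/3.464102 = 2.485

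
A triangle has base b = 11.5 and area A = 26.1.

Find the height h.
A = ½bh  →  h = 2A/b
h = 2·26.1/11.5 = 4.539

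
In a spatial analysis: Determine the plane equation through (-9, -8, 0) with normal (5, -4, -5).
d = n·P = (5)(-9) + (-4)(-8) + (-5)(0) = -13
Plane: 5x - 4y - 5z = -13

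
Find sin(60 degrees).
sin(60 degrees) = sqrt(3)/2
Decimal approximation: 0.866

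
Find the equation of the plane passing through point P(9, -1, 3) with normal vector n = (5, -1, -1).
d = n·P = (5)(9) + (-1)(-1) + (-1)(3) = 43
Plane: 5x - y - z = 43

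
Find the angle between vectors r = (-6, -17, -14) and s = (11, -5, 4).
r·s = -37, |r|² = 521, |s|² = 162
cos θ = -37/√84402 ≈ -0.1274
θ ≈ 97.32°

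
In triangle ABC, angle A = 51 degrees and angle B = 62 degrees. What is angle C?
Sum of angles in a triangle = 180 degrees
Third angle = 180 - 51 - 62
Third angle = 67 degrees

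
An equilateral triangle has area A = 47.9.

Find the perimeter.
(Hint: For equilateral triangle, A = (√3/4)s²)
A = (√3/4)s²  →  s² = 4A/√3 = 4·47.9/√3 = 110.62
s = 10.5176
Perimeter = 3s = 31.55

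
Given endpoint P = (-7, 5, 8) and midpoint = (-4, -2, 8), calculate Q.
Q = (2×(-4) - (-7), 2×(-2) - 5, 2×8 - 8) = (-1, -9, 8)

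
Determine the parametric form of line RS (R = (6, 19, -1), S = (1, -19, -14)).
Direction vector d = S - R = (-5, -38, -13)
x = 6 - 5t, y = 19 - 38t, z = -1 - 13t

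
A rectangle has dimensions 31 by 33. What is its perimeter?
Perimeter = 2 * (length + width)
Perimeter = 2 * (31 + 33)
Perimeter = 2 * 64
Perimeter = 128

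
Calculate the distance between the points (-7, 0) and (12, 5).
Using the distance formula: d = sqrt((x₂-x₁)² + (y₂-y₁)²)
dx = 12 - (-7) = 19
dy = 5 - 0 = 5
d = sqrt(19² + 5²) = sqrt(361 + 25) = sqrt(386) = 19.65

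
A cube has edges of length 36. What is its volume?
Volume = s³
Volume = 36³
Volume = 46656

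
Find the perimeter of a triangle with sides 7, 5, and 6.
Perimeter = sum of all sides
Perimeter = 7 + 5 + 6
Perimeter = 18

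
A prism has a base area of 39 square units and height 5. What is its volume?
Volume = base area * height
Volume = 39 * 5
Volume = 195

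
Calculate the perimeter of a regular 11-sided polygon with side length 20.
Perimeter = number of sides * side length
Perimeter = 11 * 20
Perimeter = 220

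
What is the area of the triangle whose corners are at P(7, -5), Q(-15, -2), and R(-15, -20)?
Using the coordinate formula: Area = (1/2)|x₁(y₂-y₃) + x₂(y₃-y₁) + x₃(y₁-y₂)|
Area = (1/2)|7((-2)-(-20)) + (-15)((-20)-(-5)) + (-15)((-5)-(-2))|
Area = (1/2)|7*18 + (-15)*(-15) + (-15)*(-3)|
Area = (1/2)|126 + 225 + 45|
Area = (1/2)*396 = 198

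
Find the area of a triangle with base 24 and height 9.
Area = (1/2) * base * height
Area = (1/2) * 24 * 9
Area = 108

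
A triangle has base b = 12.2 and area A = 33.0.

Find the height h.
A = ½bh  →  h = 2A/b
h = 2·33.0/12.2 = 5.41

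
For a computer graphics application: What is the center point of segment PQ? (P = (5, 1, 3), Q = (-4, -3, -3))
Midpoint = ((5-4)/2, (1-3)/2, (3-3)/2) = (0.5, -1, 0)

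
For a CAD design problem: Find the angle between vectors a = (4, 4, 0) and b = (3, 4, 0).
a·b = 28, |a|² = 32, |b|² = 25
cos θ = 28/√800 ≈ 0.9899
θ ≈ 8.13°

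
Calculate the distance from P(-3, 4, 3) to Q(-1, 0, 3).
d = √[(2)² + (-4)² + (0)²] = √20 = 4.472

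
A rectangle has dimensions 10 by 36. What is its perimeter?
Perimeter = 2 * (length + width)
Perimeter = 2 * (10 + 36)
Perimeter = 2 * 46
Perimeter = 92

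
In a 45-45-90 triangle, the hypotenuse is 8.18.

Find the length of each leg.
In a 45-45-90 triangle, hypotenuse = leg·√2  →  leg = hypotenuse/√2
leg = 8.18/√2 = 5.784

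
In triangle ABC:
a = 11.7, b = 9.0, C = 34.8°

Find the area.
Using A = ½ab·sin(C):
A = ½·11.7·9.0·sin(34.8°) = ½·105.3·0.570714 = 30.05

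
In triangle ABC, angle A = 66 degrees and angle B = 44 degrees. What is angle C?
Sum of angles in a triangle = 180 degrees
Third angle = 180 - 66 - 44
Third angle = 70 degrees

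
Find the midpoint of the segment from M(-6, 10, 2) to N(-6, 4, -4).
Midpoint = ((-6-6)/2, (10+4)/2, (2-4)/2) = (-6, 7, -1)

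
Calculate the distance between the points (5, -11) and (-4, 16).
Using the distance formula: d = sqrt((x₂-x₁)² + (y₂-y₁)²)
dx = (-4) - 5 = -9
dy = 16 - (-11) = 27
d = sqrt((-9)² + 27²) = sqrt(81 + 729) = sqrt(810) = 28.46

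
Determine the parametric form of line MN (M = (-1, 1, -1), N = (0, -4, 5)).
Direction vector d = N - M = (1, -5, 6)
x = -1 + t, y = 1 - 5t, z = -1 + 6t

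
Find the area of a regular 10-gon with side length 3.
For a regular 10-gon with side length s = 3:
Apothem a = s / (2*tan(pi/10)) = 3 / (2*tan(pi/10)) ≈ 4.6165
Perimeter P = 10 * 3 = 30
Area = (1/2) * P * a = (1/2) * 30 * 4.6165 = 69.25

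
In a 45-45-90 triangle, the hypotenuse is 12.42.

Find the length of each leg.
In a 45-45-90 triangle, hypotenuse = leg·√2  →  leg = hypotenuse/√2
leg = 12.42/√2 = 8.782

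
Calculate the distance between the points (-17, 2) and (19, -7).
Using the distance formula: d = sqrt((x₂-x₁)² + (y₂-y₁)²)
dx = 19 - (-17) = 36
dy = (-7) - 2 = -9
d = sqrt(36² + (-9)²) = sqrt(1296 + 81) = sqrt(1377) = 37.11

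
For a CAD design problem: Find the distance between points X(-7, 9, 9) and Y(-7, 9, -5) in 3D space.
d = √[(0)² + (0)² + (-14)²] = √196 = 14.0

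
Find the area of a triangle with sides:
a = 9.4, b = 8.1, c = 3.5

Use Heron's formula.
s = (a+b+c)/2 = (9.4+8.1+3.5)/2 = 10.5
A = √(s(s-a)(s-b)(s-c)) = √(10.5·1.1·2.4·7)
A = √194.04 = 13.93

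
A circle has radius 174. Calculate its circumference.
Circumference = 2 * pi * r
Circumference = 2 * pi * 174
Circumference = 1093.27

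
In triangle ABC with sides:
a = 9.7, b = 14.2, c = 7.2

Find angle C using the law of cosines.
cos(C) = (a² + b² - c²)/(2ab)
cos(C) = (9.7² + 14.2² - 7.2²)/(2·9.7·14.2) = 243.89/275.48 = 0.885327
C = arccos(0.885327) = 27.71°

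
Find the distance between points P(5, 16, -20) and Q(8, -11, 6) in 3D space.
d = √[(3)² + (-27)² + (26)²] = √1414 = 37.6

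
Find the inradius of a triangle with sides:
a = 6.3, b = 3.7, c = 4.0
s = (a+b+c)/2 = (6.3+3.7+4.0)/2 = 7
Area = √(s(s-a)(s-b)(s-c)) = √(7·0.7·3.3·3) = 6.96491
r = Area/s = 6.96491/7 = 0.995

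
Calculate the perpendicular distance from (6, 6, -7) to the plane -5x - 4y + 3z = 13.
d = |(-5)(6) + (-4)(6) + 3(-7) - (13)| / √((-5)² + (-4)² + 3²) = 88/√50 = 12.45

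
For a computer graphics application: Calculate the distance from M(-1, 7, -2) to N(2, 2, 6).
d = √[(3)² + (-5)² + (8)²] = √98 = 9.899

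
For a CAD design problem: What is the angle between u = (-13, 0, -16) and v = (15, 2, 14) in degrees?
u·v = -419, |u|² = 425, |v|² = 425
cos θ = -419/√180625 ≈ -0.9859
θ ≈ 170.4°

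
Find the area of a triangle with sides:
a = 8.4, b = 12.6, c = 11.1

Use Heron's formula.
s = (a+b+c)/2 = (8.4+12.6+11.1)/2 = 16.05
A = √(s(s-a)(s-b)(s-c)) = √(16.05·7.65·3.45·4.95)
A = √2096.82 = 45.79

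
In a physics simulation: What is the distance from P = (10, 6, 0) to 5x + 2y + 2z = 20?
d = |5(10) + 2(6) + 2(0) - (20)| / √(5² + 2² + 2²) = 42/√33 = 7.311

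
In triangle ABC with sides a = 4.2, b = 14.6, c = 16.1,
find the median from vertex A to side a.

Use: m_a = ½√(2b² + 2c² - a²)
m_a = ½√(2·14.6² + 2·16.1² - 4.2²)
m_a = ½√(426.32 + 518.42 - 17.64) = ½√927.1 = 15.22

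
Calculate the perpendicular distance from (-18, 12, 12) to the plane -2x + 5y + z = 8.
d = |(-2)(-18) + 5(12) + 1(12) - (8)| / √((-2)² + 5² + 1²) = 100/√30 = 18.26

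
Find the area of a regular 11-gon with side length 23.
For a regular 11-gon with side length s = 23:
Apothem a = s / (2*tan(pi/11)) = 23 / (2*tan(pi/11)) ≈ 39.1654
Perimeter P = 11 * 23 = 253
Area = (1/2) * P * a = (1/2) * 253 * 39.1654 = 4954.42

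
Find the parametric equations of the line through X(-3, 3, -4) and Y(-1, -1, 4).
Direction vector d = Y - X = (2, -4, 8)
x = -3 + 2t, y = 3 - 4t, z = -4 + 8t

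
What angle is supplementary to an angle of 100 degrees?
Supplementary angles sum to 180 degrees.
Other angle = 180 - 100
Other angle = 80 degrees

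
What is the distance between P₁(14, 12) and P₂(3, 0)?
Using the distance formula: d = sqrt((x₂-x₁)² + (y₂-y₁)²)
dx = 3 - 14 = -11
dy = 0 - 12 = -12
d = sqrt((-11)² + (-12)²) = sqrt(121 + 144) = sqrt(265) = 16.28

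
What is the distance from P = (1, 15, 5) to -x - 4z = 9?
d = |(-1)(1) + 0(15) + (-4)(5) - (9)| / √((-1)² + 0² + (-4)²) = 30/√17 = 7.276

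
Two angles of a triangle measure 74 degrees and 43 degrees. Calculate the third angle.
Sum of angles in a triangle = 180 degrees
Third angle = 180 - 74 - 43
Third angle = 63 degrees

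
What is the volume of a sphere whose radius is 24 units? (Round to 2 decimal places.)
Volume = (4/3) * pi * r³
Volume = (4/3) * pi * 24³
Volume = (4/3) * pi * 13824
Volume = 57905.84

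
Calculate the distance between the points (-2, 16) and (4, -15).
Using the distance formula: d = sqrt((x₂-x₁)² + (y₂-y₁)²)
dx = 4 - (-2) = 6
dy = (-15) - 16 = -31
d = sqrt(6² + (-31)²) = sqrt(36 + 961) = sqrt(997) = 31.58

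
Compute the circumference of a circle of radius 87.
Circumference = 2 * pi * r
Circumference = 2 * pi * 87
Circumference = 546.64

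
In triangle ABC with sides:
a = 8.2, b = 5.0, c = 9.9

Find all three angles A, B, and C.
By the law of cosines:
cos(A) = (b² + c² - a²)/(2bc) = 0.563333  →  A = 55.71°
cos(B) = (a² + c² - b²)/(2ac) = 0.863821  →  B = 30.25°
cos(C) = (a² + b² - c²)/(2ab) = -0.070366  →  C = 94.04°
Check: A + B + C = 180.0° ✓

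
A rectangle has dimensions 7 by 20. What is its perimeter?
Perimeter = 2 * (length + width)
Perimeter = 2 * (7 + 20)
Perimeter = 2 * 27
Perimeter = 54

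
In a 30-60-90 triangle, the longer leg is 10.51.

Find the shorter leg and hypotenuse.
In a 30-60-90 triangle, sides are in ratio 1 : √3 : 2.
Long leg = short leg·√3  →  short leg = 10.51/√3 = 6.068
Hypotenuse = 2·(short leg) = 2·10.51/√3 = 12.14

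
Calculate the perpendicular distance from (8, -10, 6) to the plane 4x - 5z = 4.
d = |4(8) + 0(-10) + (-5)(6) - (4)| / √(4² + 0² + (-5)²) = 2/√41 = 0.3123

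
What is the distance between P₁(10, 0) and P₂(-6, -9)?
Using the distance formula: d = sqrt((x₂-x₁)² + (y₂-y₁)²)
dx = (-6) - 10 = -16
dy = (-9) - 0 = -9
d = sqrt((-16)² + (-9)²) = sqrt(256 + 81) = sqrt(337) = 18.36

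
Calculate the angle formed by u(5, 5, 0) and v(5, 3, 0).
u·v = 40, |u|² = 50, |v|² = 34
cos θ = 40/√1700 ≈ 0.9701
θ ≈ 14.04°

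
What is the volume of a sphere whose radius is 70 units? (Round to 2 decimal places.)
Volume = (4/3) * pi * r³
Volume = (4/3) * pi * 70³
Volume = (4/3) * pi * 343000
Volume = 1436755.04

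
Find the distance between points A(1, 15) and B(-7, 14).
Using the distance formula: d = sqrt((x₂-x₁)² + (y₂-y₁)²)
dx = (-7) - 1 = -8
dy = 14 - 15 = -1
d = sqrt((-8)² + (-1)²) = sqrt(64 + 1) = sqrt(65) = 8.06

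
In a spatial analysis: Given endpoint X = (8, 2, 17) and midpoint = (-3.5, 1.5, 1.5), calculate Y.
Y = (2×(-3.5) - 8, 2×1.5 - 2, 2×1.5 - 17) = (-15, 1, -14)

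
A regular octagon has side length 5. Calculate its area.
For a regular 8-gon with side length s = 5:
Apothem a = s / (2*tan(pi/8)) = 5 / (2*tan(pi/8)) ≈ 6.0355
Perimeter P = 8 * 5 = 40
Area = (1/2) * P * a = (1/2) * 40 * 6.0355 = 120.71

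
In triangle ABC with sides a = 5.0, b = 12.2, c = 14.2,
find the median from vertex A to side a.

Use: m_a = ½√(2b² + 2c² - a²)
m_a = ½√(2·12.2² + 2·14.2² - 5.0²)
m_a = ½√(297.68 + 403.28 - 25) = ½√675.96 = 13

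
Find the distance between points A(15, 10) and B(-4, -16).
Using the distance formula: d = sqrt((x₂-x₁)² + (y₂-y₁)²)
dx = (-4) - 15 = -19
dy = (-16) - 10 = -26
d = sqrt((-19)² + (-26)²) = sqrt(361 + 676) = sqrt(1037) = 32.20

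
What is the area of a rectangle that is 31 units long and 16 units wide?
Area = length * width
Area = 31 * 16
Area = 496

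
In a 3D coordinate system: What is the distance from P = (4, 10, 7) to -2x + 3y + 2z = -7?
d = |(-2)(4) + 3(10) + 2(7) - (-7)| / √((-2)² + 3² + 2²) = 43/√17 = 10.43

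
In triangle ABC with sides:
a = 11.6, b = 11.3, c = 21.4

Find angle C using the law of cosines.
cos(C) = (a² + b² - c²)/(2ab)
cos(C) = (11.6² + 11.3² - 21.4²)/(2·11.6·11.3) = -195.71/262.16 = -0.746529
C = arccos(-0.746529) = 138.3°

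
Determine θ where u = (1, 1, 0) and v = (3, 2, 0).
u·v = 5, |u|² = 2, |v|² = 13
cos θ = 5/√26 ≈ 0.9806
θ ≈ 11.31°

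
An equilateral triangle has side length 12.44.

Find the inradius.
For an equilateral triangle, r = s/(2√3) where s is the side.
r = 12.44/(2√3) = 12.44/3.464102 = 3.591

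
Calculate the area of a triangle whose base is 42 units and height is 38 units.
Area = (1/2) * base * height
Area = (1/2) * 42 * 38
Area = 798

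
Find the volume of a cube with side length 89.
Volume = s³
Volume = 89³
Volume = 704969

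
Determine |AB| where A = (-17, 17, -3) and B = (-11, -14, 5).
d = √[(6)² + (-31)² + (8)²] = √1061 = 32.57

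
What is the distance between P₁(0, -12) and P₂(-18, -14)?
Using the distance formula: d = sqrt((x₂-x₁)² + (y₂-y₁)²)
dx = (-18) - 0 = -18
dy = (-14) - (-12) = -2
d = sqrt((-18)² + (-2)²) = sqrt(324 + 4) = sqrt(328) = 18.11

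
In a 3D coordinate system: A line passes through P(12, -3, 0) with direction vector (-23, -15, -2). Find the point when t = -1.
P(-1) = (12 + (-23)(-1), -3 + (-15)(-1), 0 + (-2)(-1)) = (35, 12, 2)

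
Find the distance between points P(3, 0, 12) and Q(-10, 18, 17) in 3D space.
d = √[(-13)² + (18)² + (5)²] = √518 = 22.76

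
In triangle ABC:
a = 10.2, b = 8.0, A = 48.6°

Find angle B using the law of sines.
sin(B)/b = sin(A)/a
sin(B) = b·sin(A)/a = 8.0·sin(48.6°)/10.2 = 0.588322
B = arcsin(0.588322) = 36.04°  (b ≤ a, so B ≤ A and the acute solution is unique)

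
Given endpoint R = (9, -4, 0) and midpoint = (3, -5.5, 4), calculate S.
S = (2×3 - 9, 2×(-5.5) - (-4), 2×4 - 0) = (-3, -7, 8)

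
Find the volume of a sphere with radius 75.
Volume = (4/3) * pi * r³
Volume = (4/3) * pi * 75³
Volume = (4/3) * pi * 421875
Volume = 1767145.87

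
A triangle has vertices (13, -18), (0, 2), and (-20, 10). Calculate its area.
Using the coordinate formula: Area = (1/2)|x₁(y₂-y₃) + x₂(y₃-y₁) + x₃(y₁-y₂)|
Area = (1/2)|13(2-10) + 0(10-(-18)) + (-20)((-18)-2)|
Area = (1/2)|13*(-8) + 0*28 + (-20)*(-20)|
Area = (1/2)|(-104) + 0 + 400|
Area = (1/2)*296 = 148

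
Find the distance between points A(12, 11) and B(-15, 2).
Using the distance formula: d = sqrt((x₂-x₁)² + (y₂-y₁)²)
dx = (-15) - 12 = -27
dy = 2 - 11 = -9
d = sqrt((-27)² + (-9)²) = sqrt(729 + 81) = sqrt(810) = 28.46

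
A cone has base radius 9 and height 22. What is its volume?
Volume = (1/3) * pi * r² * h
Volume = (1/3) * pi * 9² * 22
Volume = (1/3) * pi * 81 * 22
Volume = (1/3) * pi * 1782
Volume = 1866.11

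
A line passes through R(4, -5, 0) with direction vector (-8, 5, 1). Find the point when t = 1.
P(1) = (4 + (-8)(1), -5 + 5(1), 0 + 1(1)) = (-4, 0, 1)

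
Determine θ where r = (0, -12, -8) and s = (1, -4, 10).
r·s = -32, |r|² = 208, |s|² = 117
cos θ = -32/√24336 ≈ -0.2051
θ ≈ 101.8°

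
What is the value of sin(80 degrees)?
sin(80 degrees) = 0.9848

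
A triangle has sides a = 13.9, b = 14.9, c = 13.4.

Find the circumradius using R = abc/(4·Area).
s = (a+b+c)/2 = 21.1
Area = √(s(s-a)(s-b)(s-c)) = √(21.1·7.2·6.2·7.7) = 85.1626
R = abc/(4·Area) = (13.9·14.9·13.4)/(4·85.1626) = 2775.274/340.6504 = 8.147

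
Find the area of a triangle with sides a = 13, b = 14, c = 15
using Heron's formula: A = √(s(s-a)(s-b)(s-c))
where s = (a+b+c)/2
s = (13+14+15)/2 = 21
A = √(21·8·7·6) = √7056 = 84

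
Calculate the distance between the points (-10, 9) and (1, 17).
Using the distance formula: d = sqrt((x₂-x₁)² + (y₂-y₁)²)
dx = 1 - (-10) = 11
dy = 17 - 9 = 8
d = sqrt(11² + 8²) = sqrt(121 + 64) = sqrt(185) = 13.60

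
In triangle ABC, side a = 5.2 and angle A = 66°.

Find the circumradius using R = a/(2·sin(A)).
R = a/(2·sin(A)) = 5.2/(2·sin(66°))
R = 5.2/(2·0.913545) = 5.2/1.827091 = 2.846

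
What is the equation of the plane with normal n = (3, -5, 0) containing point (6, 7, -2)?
d = n·P = (3)(6) + (-5)(7) + (0)(-2) = -17
Plane: 3x - 5y = -17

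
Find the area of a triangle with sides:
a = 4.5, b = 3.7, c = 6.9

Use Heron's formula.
s = (a+b+c)/2 = (4.5+3.7+6.9)/2 = 7.55
A = √(s(s-a)(s-b)(s-c)) = √(7.55·3.05·3.85·0.65)
A = √57.6263 = 7.591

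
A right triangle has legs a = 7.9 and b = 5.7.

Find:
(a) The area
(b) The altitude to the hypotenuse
(a) Area = ½ab = ½·7.9·5.7 = 22.515
(b) Hypotenuse c = √(7.9² + 5.7²) = √94.9 = 9.74166
    Area = ½·c·h_c  →  h_c = 2·Area/c = 2·22.515/9.74166 = 4.622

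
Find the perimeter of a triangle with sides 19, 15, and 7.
Perimeter = sum of all sides
Perimeter = 19 + 15 + 7
Perimeter = 41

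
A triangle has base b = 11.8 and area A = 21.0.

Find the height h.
A = ½bh  →  h = 2A/b
h = 2·21.0/11.8 = 3.559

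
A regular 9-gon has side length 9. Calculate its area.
For a regular 9-gon with side length s = 9:
Apothem a = s / (2*tan(pi/9)) = 9 / (2*tan(pi/9)) ≈ 12.3636
Perimeter P = 9 * 9 = 81
Area = (1/2) * P * a = (1/2) * 81 * 12.3636 = 500.73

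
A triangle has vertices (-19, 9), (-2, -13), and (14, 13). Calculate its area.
Using the coordinate formula: Area = (1/2)|x₁(y₂-y₃) + x₂(y₃-y₁) + x₃(y₁-y₂)|
Area = (1/2)|(-19)((-13)-13) + (-2)(13-9) + 14(9-(-13))|
Area = (1/2)|(-19)*(-26) + (-2)*4 + 14*22|
Area = (1/2)|494 + (-8) + 308|
Area = (1/2)*794 = 397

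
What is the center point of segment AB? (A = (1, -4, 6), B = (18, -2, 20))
Midpoint = ((1+18)/2, (-4-2)/2, (6+20)/2) = (9.5, -3, 13)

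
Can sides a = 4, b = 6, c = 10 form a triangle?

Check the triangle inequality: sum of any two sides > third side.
No: 4 + 6 = 10 is not > 10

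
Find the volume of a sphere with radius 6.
Volume = (4/3) * pi * r³
Volume = (4/3) * pi * 6³
Volume = (4/3) * pi * 216
Volume = 904.78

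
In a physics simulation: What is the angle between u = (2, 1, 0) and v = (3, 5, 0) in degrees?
u·v = 11, |u|² = 5, |v|² = 34
cos θ = 11/√170 ≈ 0.8437
θ ≈ 32.47°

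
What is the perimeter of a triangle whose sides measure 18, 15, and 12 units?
Perimeter = sum of all sides
Perimeter = 18 + 15 + 12
Perimeter = 45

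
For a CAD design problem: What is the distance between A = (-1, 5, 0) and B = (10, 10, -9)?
d = √[(11)² + (5)² + (-9)²] = √227 = 15.07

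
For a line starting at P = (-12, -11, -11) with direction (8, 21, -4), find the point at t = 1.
P(1) = (-12 + 8(1), -11 + 21(1), -11 + (-4)(1)) = (-4, 10, -15)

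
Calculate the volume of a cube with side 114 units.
Volume = s³
Volume = 114³
Volume = 1481544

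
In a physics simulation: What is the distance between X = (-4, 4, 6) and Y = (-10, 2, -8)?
d = √[(-6)² + (-2)² + (-14)²] = √236 = 15.36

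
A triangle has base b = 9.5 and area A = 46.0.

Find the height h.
A = ½bh  →  h = 2A/b
h = 2·46.0/9.5 = 9.684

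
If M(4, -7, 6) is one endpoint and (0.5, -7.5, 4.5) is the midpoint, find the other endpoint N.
N = (2×0.5 - 4, 2×(-7.5) - (-7), 2×4.5 - 6) = (-3, -8, 3)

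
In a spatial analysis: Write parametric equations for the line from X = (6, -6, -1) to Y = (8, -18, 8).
Direction vector d = Y - X = (2, -12, 9)
x = 6 + 2t, y = -6 - 12t, z = -1 + 9t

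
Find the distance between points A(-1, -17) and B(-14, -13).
Using the distance formula: d = sqrt((x₂-x₁)² + (y₂-y₁)²)
dx = (-14) - (-1) = -13
dy = (-13) - (-17) = 4
d = sqrt((-13)² + 4²) = sqrt(169 + 16) = sqrt(185) = 13.60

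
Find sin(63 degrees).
sin(63 degrees) = 0.891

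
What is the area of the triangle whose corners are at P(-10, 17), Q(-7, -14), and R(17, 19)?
Using the coordinate formula: Area = (1/2)|x₁(y₂-y₃) + x₂(y₃-y₁) + x₃(y₁-y₂)|
Area = (1/2)|(-10)((-14)-19) + (-7)(19-17) + 17(17-(-14))|
Area = (1/2)|(-10)*(-33) + (-7)*2 + 17*31|
Area = (1/2)|330 + (-14) + 527|
Area = (1/2)*843 = 421.50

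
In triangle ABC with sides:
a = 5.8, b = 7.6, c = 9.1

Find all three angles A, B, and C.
By the law of cosines:
cos(A) = (b² + c² - a²)/(2bc) = 0.773062  →  A = 39.37°
cos(B) = (a² + c² - b²)/(2ac) = 0.555987  →  B = 56.22°
cos(C) = (a² + b² - c²)/(2ab) = 0.097436  →  C = 84.41°
Check: A + B + C = 180.0° ✓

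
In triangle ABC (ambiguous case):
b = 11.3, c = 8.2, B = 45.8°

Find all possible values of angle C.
sin(C)/c = sin(B)/b  →  sin(C) = c·sin(B)/b = 8.2·sin(45.8°)/11.3 = 0.520236
C₁ = arcsin(0.520236) = 31.35°,  C₂ = 180° - C₁ = 148.65°
Check C₂: A = 180° - 45.8° - 148.65° = -14.45° ≤ 0, rejected
C = 31.35° (one solution)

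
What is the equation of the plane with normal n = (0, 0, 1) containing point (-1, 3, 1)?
d = n·P = (0)(-1) + (0)(3) + (1)(1) = 1
Plane: z = 1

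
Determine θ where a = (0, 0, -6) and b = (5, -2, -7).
a·b = 42, |a|² = 36, |b|² = 78
cos θ = 42/√2808 ≈ 0.7926
θ ≈ 37.57°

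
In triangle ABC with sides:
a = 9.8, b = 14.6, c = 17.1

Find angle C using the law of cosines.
cos(C) = (a² + b² - c²)/(2ab)
cos(C) = (9.8² + 14.6² - 17.1²)/(2·9.8·14.6) = 16.79/286.16 = 0.058673
C = arccos(0.058673) = 86.64°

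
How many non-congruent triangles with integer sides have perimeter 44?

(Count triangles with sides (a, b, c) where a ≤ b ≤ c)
With a ≤ b ≤ c and a + b + c = 44, the triangle inequality a + b > c gives c < 44/2, so c ≤ 21.
Iterate a from 1 to ⌊p/3⌋ = 14; for each a, b ranges from a to ⌊(p−a)/2⌋ with c = p − a − b, keeping only c ≥ b.
Triples: (2, 21, 21), (3, 20, 21), (4, 19, 21), …
Count = 40 triangles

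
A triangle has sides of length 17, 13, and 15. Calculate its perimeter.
Perimeter = sum of all sides
Perimeter = 17 + 13 + 15
Perimeter = 45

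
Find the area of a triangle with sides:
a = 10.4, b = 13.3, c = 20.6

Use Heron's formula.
s = (a+b+c)/2 = (10.4+13.3+20.6)/2 = 22.15
A = √(s(s-a)(s-b)(s-c)) = √(22.15·11.75·8.85·1.55)
A = √3570.15 = 59.75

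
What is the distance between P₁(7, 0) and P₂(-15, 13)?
Using the distance formula: d = sqrt((x₂-x₁)² + (y₂-y₁)²)
dx = (-15) - 7 = -22
dy = 13 - 0 = 13
d = sqrt((-22)² + 13²) = sqrt(484 + 169) = sqrt(653) = 25.55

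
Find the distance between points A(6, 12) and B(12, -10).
Using the distance formula: d = sqrt((x₂-x₁)² + (y₂-y₁)²)
dx = 12 - 6 = 6
dy = (-10) - 12 = -22
d = sqrt(6² + (-22)²) = sqrt(36 + 484) = sqrt(520) = 22.80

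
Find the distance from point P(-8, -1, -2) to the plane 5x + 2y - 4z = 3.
d = |5(-8) + 2(-1) + (-4)(-2) - (3)| / √(5² + 2² + (-4)²) = 37/√45 = 5.516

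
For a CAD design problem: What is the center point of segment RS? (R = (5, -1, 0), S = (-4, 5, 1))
Midpoint = ((5-4)/2, (-1+5)/2, (0+1)/2) = (0.5, 2, 0.5)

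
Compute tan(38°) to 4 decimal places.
tan(38 degrees) = 0.7813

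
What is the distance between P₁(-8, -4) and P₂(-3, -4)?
Using the distance formula: d = sqrt((x₂-x₁)² + (y₂-y₁)²)
dx = (-3) - (-8) = 5
dy = (-4) - (-4) = 0
d = sqrt(5² + 0²) = sqrt(25 + 0) = sqrt(25) = 5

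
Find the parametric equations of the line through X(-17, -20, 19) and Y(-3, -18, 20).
Direction vector d = Y - X = (14, 2, 1)
x = -17 + 14t, y = -20 + 2t, z = 19 + t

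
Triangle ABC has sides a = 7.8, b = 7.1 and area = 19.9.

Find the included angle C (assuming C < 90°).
Area = ½ab·sin(C)  →  sin(C) = 2·Area/(ab)
sin(C) = 2·19.9/(7.8·7.1) = 0.718671
C = arcsin(0.718671) = 45.94°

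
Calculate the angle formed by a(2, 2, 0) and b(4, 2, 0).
a·b = 12, |a|² = 8, |b|² = 20
cos θ = 12/√160 ≈ 0.9487
θ ≈ 18.43°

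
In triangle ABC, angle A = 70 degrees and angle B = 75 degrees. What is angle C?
Sum of angles in a triangle = 180 degrees
Third angle = 180 - 70 - 75
Third angle = 35 degrees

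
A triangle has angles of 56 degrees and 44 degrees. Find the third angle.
Sum of angles in a triangle = 180 degrees
Third angle = 180 - 56 - 44
Third angle = 80 degrees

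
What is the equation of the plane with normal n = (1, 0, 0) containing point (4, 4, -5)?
d = n·P = (1)(4) + (0)(4) + (0)(-5) = 4
Plane: x = 4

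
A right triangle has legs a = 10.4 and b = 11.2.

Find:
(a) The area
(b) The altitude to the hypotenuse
(a) Area = ½ab = ½·10.4·11.2 = 58.24
(b) Hypotenuse c = √(10.4² + 11.2²) = √233.6 = 15.284
    Area = ½·c·h_c  →  h_c = 2·Area/c = 2·58.24/15.284 = 7.621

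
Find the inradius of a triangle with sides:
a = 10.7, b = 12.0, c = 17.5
s = (a+b+c)/2 = (10.7+12.0+17.5)/2 = 20.1
Area = √(s(s-a)(s-b)(s-c)) = √(20.1·9.4·8.1·2.6) = 63.0799
r = Area/s = 63.0799/20.1 = 3.138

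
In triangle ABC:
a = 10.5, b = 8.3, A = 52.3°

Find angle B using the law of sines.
sin(B)/b = sin(A)/a
sin(B) = b·sin(A)/a = 8.3·sin(52.3°)/10.5 = 0.625443
B = arcsin(0.625443) = 38.71°  (b ≤ a, so B ≤ A and the acute solution is unique)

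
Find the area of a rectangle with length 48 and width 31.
Area = length * width
Area = 48 * 31
Area = 1488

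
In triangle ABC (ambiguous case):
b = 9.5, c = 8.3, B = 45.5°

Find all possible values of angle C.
sin(C)/c = sin(B)/b  →  sin(C) = c·sin(B)/b = 8.3·sin(45.5°)/9.5 = 0.623156
C₁ = arcsin(0.623156) = 38.55°,  C₂ = 180° - C₁ = 141.45°
Check C₂: A = 180° - 45.5° - 141.45° = -6.95° ≤ 0, rejected
C = 38.55° (one solution)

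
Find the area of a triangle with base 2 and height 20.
Area = (1/2) * base * height
Area = (1/2) * 2 * 20
Area = 20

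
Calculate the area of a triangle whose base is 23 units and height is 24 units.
Area = (1/2) * base * height
Area = (1/2) * 23 * 24
Area = 276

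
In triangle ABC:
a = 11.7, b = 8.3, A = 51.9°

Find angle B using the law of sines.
sin(B)/b = sin(A)/a
sin(B) = b·sin(A)/a = 8.3·sin(51.9°)/11.7 = 0.558253
B = arcsin(0.558253) = 33.94°  (b ≤ a, so B ≤ A and the acute solution is unique)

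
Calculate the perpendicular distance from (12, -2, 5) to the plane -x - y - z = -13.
d = |(-1)(12) + (-1)(-2) + (-1)(5) - (-13)| / √((-1)² + (-1)² + (-1)²) = 2/√3 = 1.155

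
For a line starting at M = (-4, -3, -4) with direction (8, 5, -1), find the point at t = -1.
P(-1) = (-4 + 8(-1), -3 + 5(-1), -4 + (-1)(-1)) = (-12, -8, -3)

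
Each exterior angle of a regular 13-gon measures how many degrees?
Exterior angle of a regular n-gon = 360/n
Exterior angle = 360/13
Exterior angle = 27.69 degrees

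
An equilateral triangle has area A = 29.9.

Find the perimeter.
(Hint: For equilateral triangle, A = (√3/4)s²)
A = (√3/4)s²  →  s² = 4A/√3 = 4·29.9/√3 = 69.0511
s = 8.3097
Perimeter = 3s = 24.93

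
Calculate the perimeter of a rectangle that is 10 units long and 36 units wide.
Perimeter = 2 * (length + width)
Perimeter = 2 * (10 + 36)
Perimeter = 2 * 46
Perimeter = 92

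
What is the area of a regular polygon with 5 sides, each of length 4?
For a regular 5-gon with side length s = 4:
Apothem a = s / (2*tan(pi/5)) = 4 / (2*tan(pi/5)) ≈ 2.7528
Perimeter P = 5 * 4 = 20
Area = (1/2) * P * a = (1/2) * 20 * 2.7528 = 27.53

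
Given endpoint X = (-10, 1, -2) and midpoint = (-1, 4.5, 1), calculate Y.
Y = (2×(-1) - (-10), 2×4.5 - 1, 2×1 - (-2)) = (8, 8, 4)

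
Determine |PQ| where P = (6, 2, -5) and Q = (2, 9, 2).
d = √[(-4)² + (7)² + (7)²] = √114 = 10.68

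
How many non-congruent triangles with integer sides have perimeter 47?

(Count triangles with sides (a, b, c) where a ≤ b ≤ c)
With a ≤ b ≤ c and a + b + c = 47, the triangle inequality a + b > c gives c < 47/2, so c ≤ 23.
Iterate a from 1 to ⌊p/3⌋ = 15; for each a, b ranges from a to ⌊(p−a)/2⌋ with c = p − a − b, keeping only c ≥ b.
Triples: (1, 23, 23), (2, 22, 23), (3, 21, 23), …
Count = 52 triangles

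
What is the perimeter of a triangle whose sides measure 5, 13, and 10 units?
Perimeter = sum of all sides
Perimeter = 5 + 13 + 10
Perimeter = 28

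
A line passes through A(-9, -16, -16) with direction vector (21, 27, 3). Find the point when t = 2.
P(2) = (-9 + 21(2), -16 + 27(2), -16 + 3(2)) = (33, 38, -10)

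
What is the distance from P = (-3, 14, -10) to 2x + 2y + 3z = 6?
d = |2(-3) + 2(14) + 3(-10) - (6)| / √(2² + 2² + 3²) = 14/√17 = 3.395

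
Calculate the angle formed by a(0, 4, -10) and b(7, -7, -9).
a·b = 62, |a|² = 116, |b|² = 179
cos θ = 62/√20764 ≈ 0.4303
θ ≈ 64.52°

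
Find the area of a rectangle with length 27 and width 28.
Area = length * width
Area = 27 * 28
Area = 756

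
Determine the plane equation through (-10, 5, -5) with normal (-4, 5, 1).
d = n·P = (-4)(-10) + (5)(5) + (1)(-5) = 60
Plane: -4x + 5y + z = 60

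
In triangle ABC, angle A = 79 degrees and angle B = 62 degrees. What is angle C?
Sum of angles in a triangle = 180 degrees
Third angle = 180 - 79 - 62
Third angle = 39 degrees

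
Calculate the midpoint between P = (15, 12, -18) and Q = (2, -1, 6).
Midpoint = ((15+2)/2, (12-1)/2, (-18+6)/2) = (8.5, 5.5, -6)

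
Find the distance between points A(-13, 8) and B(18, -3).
Using the distance formula: d = sqrt((x₂-x₁)² + (y₂-y₁)²)
dx = 18 - (-13) = 31
dy = (-3) - 8 = -11
d = sqrt(31² + (-11)²) = sqrt(961 + 121) = sqrt(1082) = 32.89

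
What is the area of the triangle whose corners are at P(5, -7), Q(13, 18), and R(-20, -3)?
Using the coordinate formula: Area = (1/2)|x₁(y₂-y₃) + x₂(y₃-y₁) + x₃(y₁-y₂)|
Area = (1/2)|5(18-(-3)) + 13((-3)-(-7)) + (-20)((-7)-18)|
Area = (1/2)|5*21 + 13*4 + (-20)*(-25)|
Area = (1/2)|105 + 52 + 500|
Area = (1/2)*657 = 328.50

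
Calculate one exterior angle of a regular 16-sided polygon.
Exterior angle of a regular n-gon = 360/n
Exterior angle = 360/16
Exterior angle = 22.50 degrees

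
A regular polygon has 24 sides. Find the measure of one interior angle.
Interior angle of a regular n-gon = (n-2)*180/n
Interior angle = (24-2)*180/24
Interior angle = 22*180/24
Interior angle = 3960/24
Interior angle = 165 degrees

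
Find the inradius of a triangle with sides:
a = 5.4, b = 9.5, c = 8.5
s = (a+b+c)/2 = (5.4+9.5+8.5)/2 = 11.7
Area = √(s(s-a)(s-b)(s-c)) = √(11.7·6.3·2.2·3.2) = 22.7798
r = Area/s = 22.7798/11.7 = 1.947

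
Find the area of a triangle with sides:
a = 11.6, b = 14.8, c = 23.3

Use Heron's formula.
s = (a+b+c)/2 = (11.6+14.8+23.3)/2 = 24.85
A = √(s(s-a)(s-b)(s-c)) = √(24.85·13.25·10.05·1.55)
A = √5129.09 = 71.62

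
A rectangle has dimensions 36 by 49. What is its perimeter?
Perimeter = 2 * (length + width)
Perimeter = 2 * (36 + 49)
Perimeter = 2 * 85
Perimeter = 170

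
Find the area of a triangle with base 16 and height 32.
Area = (1/2) * base * height
Area = (1/2) * 16 * 32
Area = 256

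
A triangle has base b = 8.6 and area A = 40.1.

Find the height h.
A = ½bh  →  h = 2A/b
h = 2·40.1/8.6 = 9.326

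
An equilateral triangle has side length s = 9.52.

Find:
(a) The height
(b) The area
(a) Height h = s·√3/2 = 9.52·√3/2 = 8.245
(b) Area = (√3/4)·s² = (√3/4)·9.52² = (√3/4)·90.6304 = 39.24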